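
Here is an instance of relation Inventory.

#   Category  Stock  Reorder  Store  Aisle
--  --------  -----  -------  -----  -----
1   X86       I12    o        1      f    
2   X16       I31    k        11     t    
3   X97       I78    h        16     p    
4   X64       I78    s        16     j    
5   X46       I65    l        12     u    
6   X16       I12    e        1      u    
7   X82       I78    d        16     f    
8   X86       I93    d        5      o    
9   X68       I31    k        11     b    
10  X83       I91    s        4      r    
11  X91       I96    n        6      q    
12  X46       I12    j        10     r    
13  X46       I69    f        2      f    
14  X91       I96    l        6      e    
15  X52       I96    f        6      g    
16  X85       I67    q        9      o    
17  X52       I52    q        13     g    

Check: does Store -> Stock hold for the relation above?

Store=1: rows 1, 6 → Stock = I12, I12 ✓
Store=11: rows 2, 9 → Stock = I31, I31 ✓
Store=16: rows 3, 4, 7 → Stock = I78, I78, I78 ✓
Store=12: row 5 → Stock = I65 ✓
Store=5: row 8 → Stock = I93 ✓
Store=4: row 10 → Stock = I91 ✓
Store=6: rows 11, 14, 15 → Stock = I96, I96, I96 ✓
Store=10: row 12 → Stock = I12 ✓
Store=2: row 13 → Stock = I69 ✓
Store=9: row 16 → Stock = I67 ✓
Store=13: row 17 → Stock = I52 ✓
Every Store value is associated with a single Stock value, so Store -> Stock holds.

Yes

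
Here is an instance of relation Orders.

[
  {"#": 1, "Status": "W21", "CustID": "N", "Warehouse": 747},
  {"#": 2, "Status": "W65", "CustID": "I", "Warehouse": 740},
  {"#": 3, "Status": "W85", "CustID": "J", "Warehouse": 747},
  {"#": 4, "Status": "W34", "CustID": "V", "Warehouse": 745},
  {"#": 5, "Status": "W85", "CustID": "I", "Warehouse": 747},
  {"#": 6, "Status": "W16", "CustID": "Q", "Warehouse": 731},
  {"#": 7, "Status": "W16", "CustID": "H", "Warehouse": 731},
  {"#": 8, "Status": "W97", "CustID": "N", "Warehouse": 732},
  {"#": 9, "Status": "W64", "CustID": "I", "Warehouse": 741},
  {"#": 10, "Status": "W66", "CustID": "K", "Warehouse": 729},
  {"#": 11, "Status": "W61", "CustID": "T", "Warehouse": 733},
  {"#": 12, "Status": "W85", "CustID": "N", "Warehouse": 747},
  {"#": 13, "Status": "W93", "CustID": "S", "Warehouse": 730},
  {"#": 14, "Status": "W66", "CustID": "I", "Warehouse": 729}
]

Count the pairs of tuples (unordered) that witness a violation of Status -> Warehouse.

0

Status=W85: all 3 rows agree on Warehouse — 0 pairs.
Status=W16: all 2 rows agree on Warehouse — 0 pairs.
Status=W66: all 2 rows agree on Warehouse — 0 pairs.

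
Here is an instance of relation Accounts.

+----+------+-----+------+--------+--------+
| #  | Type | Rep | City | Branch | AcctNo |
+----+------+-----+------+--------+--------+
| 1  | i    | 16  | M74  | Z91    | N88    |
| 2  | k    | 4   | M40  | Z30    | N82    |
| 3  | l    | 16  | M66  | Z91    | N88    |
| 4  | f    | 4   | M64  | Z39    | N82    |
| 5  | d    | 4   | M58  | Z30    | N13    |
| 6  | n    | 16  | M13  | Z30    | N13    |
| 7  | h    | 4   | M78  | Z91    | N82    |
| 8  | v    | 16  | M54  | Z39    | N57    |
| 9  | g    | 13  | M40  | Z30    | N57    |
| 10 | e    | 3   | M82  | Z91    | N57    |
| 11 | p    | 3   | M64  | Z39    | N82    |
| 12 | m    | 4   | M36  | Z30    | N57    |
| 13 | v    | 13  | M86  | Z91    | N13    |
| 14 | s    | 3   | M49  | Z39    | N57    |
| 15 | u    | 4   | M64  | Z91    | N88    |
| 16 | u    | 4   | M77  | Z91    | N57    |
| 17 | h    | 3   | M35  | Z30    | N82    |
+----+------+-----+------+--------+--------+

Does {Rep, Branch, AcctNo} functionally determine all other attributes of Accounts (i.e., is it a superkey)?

No

Rows 1 and 3 have the same {Rep, Branch, AcctNo} value (Rep=16, Branch=Z91, AcctNo=N88) but are distinct tuples, so {Rep, Branch, AcctNo} does not determine every attribute — not a superkey.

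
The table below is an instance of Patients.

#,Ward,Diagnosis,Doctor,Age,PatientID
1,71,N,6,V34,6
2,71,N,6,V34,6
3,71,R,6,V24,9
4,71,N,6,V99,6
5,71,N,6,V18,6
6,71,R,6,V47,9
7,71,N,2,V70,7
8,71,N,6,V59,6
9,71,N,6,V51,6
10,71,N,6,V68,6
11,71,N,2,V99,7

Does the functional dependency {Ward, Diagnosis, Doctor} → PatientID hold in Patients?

Yes

(Ward=71, Diagnosis=N, Doctor=6): rows 1, 2, 4, 5, 8, 9, 10 → PatientID = 6, 6, 6, 6, 6, 6, 6 ✓
(Ward=71, Diagnosis=R, Doctor=6): rows 3, 6 → PatientID = 9, 9 ✓
(Ward=71, Diagnosis=N, Doctor=2): rows 7, 11 → PatientID = 7, 7 ✓
Every {Ward, Diagnosis, Doctor} value is associated with a single PatientID value, so {Ward, Diagnosis, Doctor} → PatientID holds.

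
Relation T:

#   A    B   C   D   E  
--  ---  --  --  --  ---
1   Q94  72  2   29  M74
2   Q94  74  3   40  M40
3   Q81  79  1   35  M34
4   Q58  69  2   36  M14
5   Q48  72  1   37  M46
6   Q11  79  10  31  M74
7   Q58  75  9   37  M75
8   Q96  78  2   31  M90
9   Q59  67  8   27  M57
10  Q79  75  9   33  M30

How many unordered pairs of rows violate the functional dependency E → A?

1

E=M74: violating pairs (1,6) — 1 pair.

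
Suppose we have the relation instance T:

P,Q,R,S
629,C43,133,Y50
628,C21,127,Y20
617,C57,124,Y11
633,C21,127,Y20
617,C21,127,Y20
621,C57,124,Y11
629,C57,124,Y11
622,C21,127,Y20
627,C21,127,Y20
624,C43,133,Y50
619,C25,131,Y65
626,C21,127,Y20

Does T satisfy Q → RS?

Q=C43: 2 rows → {R,S} = (133, Y50), (133, Y50) ✓
Q=C21: 6 rows → {R,S} = (127, Y20), (127, Y20), (127, Y20), (127, Y20), (127, Y20), (127, Y20) ✓
Q=C57: 3 rows → {R,S} = (124, Y11), (124, Y11), (124, Y11) ✓
Q=C25: 1 row → {R,S} = (131, Y65) ✓
Every Q value is associated with a single RS value, so Q → RS holds.

Yes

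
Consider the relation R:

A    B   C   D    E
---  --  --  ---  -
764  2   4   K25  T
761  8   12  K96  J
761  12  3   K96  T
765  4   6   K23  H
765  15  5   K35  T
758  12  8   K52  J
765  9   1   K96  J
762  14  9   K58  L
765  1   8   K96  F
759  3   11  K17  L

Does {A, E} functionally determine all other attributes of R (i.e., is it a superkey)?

All 10 rows have distinct {A, E} values, so {A, E} → (all attributes) holds and {A, E} is a superkey.

Yes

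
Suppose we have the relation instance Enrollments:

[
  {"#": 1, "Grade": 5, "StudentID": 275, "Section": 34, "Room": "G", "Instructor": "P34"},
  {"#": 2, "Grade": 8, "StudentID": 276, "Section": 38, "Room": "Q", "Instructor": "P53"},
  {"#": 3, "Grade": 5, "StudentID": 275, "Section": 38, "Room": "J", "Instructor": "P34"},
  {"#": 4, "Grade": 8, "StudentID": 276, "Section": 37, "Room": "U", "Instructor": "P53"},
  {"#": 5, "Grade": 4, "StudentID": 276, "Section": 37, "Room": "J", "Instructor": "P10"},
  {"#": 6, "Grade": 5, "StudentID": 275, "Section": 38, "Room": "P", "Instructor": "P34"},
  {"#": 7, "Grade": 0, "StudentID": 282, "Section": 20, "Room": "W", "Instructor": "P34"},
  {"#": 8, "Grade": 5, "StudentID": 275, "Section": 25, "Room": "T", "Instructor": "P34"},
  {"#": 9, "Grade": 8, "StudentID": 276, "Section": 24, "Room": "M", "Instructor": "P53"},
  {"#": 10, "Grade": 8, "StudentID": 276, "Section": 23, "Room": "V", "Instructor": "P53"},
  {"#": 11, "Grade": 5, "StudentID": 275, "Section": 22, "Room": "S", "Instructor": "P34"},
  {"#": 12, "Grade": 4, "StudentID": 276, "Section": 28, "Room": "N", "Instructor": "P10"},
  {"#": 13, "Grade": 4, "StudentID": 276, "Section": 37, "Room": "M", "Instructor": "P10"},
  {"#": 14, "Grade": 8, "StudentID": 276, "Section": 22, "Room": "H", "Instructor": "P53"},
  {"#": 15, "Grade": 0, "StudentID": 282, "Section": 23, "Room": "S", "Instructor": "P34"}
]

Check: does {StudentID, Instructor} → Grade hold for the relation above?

Yes

(StudentID=275, Instructor=P34): rows 1, 3, 6, 8, 11 → Grade = 5, 5, 5, 5, 5 ✓
(StudentID=276, Instructor=P53): rows 2, 4, 9, 10, 14 → Grade = 8, 8, 8, 8, 8 ✓
(StudentID=276, Instructor=P10): rows 5, 12, 13 → Grade = 4, 4, 4 ✓
(StudentID=282, Instructor=P34): rows 7, 15 → Grade = 0, 0 ✓
Every {StudentID, Instructor} value is associated with a single Grade value, so {StudentID, Instructor} → Grade holds.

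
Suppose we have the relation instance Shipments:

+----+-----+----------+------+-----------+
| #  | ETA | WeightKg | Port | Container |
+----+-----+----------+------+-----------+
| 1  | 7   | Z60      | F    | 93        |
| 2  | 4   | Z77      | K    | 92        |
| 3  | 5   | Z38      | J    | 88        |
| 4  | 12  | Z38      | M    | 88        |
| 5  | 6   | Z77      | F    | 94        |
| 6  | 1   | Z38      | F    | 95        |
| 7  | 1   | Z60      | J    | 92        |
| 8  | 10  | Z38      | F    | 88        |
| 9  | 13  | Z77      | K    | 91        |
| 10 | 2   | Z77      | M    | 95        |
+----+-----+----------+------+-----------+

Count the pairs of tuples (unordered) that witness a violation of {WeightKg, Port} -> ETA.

(WeightKg=Z77, Port=K): violating pairs (2,9) — 1 pair.
(WeightKg=Z38, Port=F): violating pairs (6,8) — 1 pair.

2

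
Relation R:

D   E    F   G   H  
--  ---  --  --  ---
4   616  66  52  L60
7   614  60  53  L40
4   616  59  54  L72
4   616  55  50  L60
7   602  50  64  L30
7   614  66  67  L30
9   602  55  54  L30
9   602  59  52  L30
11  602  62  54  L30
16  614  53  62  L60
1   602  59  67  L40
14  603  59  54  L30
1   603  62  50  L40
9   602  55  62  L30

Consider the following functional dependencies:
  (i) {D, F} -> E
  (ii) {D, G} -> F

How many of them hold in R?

2

(i) {D, F} -> E: every LHS value maps to a single RHS value — holds.
(ii) {D, G} -> F: every LHS value maps to a single RHS value — holds.
2 of the 2 dependencies hold.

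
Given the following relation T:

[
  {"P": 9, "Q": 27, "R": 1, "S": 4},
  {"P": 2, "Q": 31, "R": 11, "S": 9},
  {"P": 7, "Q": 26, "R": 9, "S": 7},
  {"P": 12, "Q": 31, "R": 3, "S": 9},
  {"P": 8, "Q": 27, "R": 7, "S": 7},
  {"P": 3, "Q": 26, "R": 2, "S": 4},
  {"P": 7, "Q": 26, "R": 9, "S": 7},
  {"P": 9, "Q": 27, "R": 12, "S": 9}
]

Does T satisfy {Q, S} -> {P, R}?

No

(Q=27, S=4): 1 row → {P,R} = (9, 1) ✓
(Q=31, S=9): 2 rows → {P,R} takes values {(2, 11), (12, 3)} — violation
(Q=26, S=7): 2 rows → {P,R} = (7, 9), (7, 9) ✓
(Q=27, S=7): 1 row → {P,R} = (8, 7) ✓
(Q=26, S=4): 1 row → {P,R} = (3, 2) ✓
(Q=27, S=9): 1 row → {P,R} = (9, 12) ✓
Two rows agree on {Q, S} but differ on {P, R}, so {Q, S} -> {P, R} does not hold.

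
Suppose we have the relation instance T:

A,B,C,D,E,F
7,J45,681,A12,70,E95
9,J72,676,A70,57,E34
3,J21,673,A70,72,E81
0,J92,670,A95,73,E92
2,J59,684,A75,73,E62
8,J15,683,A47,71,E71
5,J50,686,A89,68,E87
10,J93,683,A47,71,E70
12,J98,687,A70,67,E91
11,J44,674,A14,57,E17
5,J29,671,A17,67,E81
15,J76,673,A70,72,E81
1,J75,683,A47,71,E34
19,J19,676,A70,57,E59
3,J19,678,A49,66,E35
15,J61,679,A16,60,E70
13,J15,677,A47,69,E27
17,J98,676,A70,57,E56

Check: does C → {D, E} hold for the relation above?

C=681: 1 row → {D,E} = (A12, 70) ✓
C=676: 3 rows → {D,E} = (A70, 57), (A70, 57), (A70, 57) ✓
C=673: 2 rows → {D,E} = (A70, 72), (A70, 72) ✓
C=670: 1 row → {D,E} = (A95, 73) ✓
C=684: 1 row → {D,E} = (A75, 73) ✓
C=683: 3 rows → {D,E} = (A47, 71), (A47, 71), (A47, 71) ✓
C=686: 1 row → {D,E} = (A89, 68) ✓
C=687: 1 row → {D,E} = (A70, 67) ✓
C=674: 1 row → {D,E} = (A14, 57) ✓
C=671: 1 row → {D,E} = (A17, 67) ✓
C=678: 1 row → {D,E} = (A49, 66) ✓
C=679: 1 row → {D,E} = (A16, 60) ✓
C=677: 1 row → {D,E} = (A47, 69) ✓
Every C value is associated with a single {D, E} value, so C → {D, E} holds.

Yes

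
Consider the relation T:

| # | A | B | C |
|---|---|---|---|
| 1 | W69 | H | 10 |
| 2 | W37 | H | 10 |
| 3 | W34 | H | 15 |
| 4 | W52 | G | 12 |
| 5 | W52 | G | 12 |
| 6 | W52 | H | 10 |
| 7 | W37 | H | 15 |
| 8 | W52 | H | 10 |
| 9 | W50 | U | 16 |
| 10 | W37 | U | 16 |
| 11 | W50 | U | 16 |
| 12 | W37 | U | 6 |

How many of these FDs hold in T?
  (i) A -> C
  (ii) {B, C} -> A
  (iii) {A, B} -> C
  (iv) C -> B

(i) A -> C: A=W37: rows 2, 7, 10, 12 → C takes values {10, 15, 16, 6} — violation; A=W52: rows 4, 5, 6, 8 → C takes values {12, 10} — violation — fails.
(ii) {B, C} -> A: (B=H, C=10): rows 1, 2, 6, 8 → A takes values {W69, W37, W52} — violation; (B=H, C=15): rows 3, 7 → A takes values {W34, W37} — violation; (B=U, C=16): rows 9, 10, 11 → A takes values {W50, W37} — violation — fails.
(iii) {A, B} -> C: (A=W37, B=H): rows 2, 7 → C takes values {10, 15} — violation; (A=W37, B=U): rows 10, 12 → C takes values {16, 6} — violation — fails.
(iv) C -> B: every LHS value maps to a single RHS value — holds.
1 of the 4 dependencies holds.

1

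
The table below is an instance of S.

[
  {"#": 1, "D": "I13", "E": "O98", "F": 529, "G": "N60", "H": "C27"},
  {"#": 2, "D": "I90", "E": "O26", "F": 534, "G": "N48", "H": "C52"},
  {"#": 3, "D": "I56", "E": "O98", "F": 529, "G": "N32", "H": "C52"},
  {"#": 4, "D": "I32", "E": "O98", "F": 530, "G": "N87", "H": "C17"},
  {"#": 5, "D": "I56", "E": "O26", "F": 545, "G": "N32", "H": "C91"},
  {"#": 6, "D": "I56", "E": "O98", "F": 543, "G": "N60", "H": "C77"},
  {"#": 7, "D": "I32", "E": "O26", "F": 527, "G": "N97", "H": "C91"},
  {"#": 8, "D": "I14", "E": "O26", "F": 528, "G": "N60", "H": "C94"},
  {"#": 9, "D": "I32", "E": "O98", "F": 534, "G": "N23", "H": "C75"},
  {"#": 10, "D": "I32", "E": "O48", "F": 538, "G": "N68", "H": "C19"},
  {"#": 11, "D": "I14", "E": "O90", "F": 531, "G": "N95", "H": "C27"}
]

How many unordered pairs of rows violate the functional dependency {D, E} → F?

(D=I56, E=O98): violating pairs (3,6) — 1 pair.
(D=I32, E=O98): violating pairs (4,9) — 1 pair.

2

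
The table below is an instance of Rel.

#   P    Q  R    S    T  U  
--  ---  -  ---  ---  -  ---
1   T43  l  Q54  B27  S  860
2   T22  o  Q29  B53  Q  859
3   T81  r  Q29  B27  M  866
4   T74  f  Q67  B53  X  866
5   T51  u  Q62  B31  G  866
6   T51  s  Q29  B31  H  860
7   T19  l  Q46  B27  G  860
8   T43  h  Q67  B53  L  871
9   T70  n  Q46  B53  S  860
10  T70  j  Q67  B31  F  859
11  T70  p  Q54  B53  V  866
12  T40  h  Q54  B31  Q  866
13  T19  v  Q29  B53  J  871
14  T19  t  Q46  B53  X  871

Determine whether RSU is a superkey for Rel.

All 14 rows have distinct RSU values, so RSU → (all attributes) holds and RSU is a superkey.

Yes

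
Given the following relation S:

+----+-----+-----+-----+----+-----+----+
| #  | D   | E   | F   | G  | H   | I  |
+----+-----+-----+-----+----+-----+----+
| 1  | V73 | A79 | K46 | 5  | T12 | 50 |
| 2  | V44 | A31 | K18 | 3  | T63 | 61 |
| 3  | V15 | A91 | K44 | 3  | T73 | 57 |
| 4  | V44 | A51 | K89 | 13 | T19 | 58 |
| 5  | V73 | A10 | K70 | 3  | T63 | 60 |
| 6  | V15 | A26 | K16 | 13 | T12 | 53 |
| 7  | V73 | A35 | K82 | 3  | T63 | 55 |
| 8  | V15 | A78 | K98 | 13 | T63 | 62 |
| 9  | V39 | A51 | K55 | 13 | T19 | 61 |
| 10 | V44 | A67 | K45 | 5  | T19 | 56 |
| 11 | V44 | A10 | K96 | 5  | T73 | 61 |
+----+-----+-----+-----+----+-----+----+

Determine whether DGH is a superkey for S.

Rows 5 and 7 have the same DGH value (D=V73, G=3, H=T63) but are distinct tuples, so DGH does not determine every attribute — not a superkey.

No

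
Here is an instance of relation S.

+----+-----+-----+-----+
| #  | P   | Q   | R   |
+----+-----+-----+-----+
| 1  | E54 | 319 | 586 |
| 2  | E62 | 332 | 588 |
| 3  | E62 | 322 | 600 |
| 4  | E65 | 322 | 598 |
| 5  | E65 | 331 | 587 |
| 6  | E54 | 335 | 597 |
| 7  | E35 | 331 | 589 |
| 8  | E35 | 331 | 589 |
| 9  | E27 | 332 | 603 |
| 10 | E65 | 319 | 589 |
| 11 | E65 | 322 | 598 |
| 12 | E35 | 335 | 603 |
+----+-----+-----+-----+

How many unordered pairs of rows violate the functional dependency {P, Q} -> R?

(P=E65, Q=322): all 2 rows agree on R — 0 pairs.
(P=E35, Q=331): all 2 rows agree on R — 0 pairs.

0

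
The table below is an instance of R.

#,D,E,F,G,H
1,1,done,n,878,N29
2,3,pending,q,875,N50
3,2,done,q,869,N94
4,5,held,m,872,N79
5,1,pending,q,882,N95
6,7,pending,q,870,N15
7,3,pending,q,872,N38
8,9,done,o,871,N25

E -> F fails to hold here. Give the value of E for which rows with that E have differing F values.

E=done: rows 1, 3, 8 → F takes values {n, q, o} — violation
E=pending: rows 2, 5, 6, 7 → F = q, q, q, q ✓
E=held: row 4 → F = m ✓
The only E value with inconsistent F is E=done.

done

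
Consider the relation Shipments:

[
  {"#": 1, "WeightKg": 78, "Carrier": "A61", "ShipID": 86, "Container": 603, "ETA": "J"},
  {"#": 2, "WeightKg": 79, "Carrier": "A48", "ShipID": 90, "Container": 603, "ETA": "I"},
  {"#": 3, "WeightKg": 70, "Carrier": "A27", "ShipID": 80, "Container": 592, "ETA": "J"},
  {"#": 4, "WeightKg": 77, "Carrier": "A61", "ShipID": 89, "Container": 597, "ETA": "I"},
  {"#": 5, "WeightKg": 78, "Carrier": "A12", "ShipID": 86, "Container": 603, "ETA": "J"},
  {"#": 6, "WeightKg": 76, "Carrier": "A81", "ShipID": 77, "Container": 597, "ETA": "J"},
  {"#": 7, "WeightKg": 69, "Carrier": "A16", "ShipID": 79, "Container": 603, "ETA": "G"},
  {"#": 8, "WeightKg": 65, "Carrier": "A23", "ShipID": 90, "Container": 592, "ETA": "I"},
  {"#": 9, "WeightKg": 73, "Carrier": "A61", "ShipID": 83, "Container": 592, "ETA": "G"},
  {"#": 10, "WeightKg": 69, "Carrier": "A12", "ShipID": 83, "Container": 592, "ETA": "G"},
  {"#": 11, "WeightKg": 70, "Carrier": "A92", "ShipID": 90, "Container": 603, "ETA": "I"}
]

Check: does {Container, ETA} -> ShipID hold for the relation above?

(Container=603, ETA=J): rows 1, 5 → ShipID = 86, 86 ✓
(Container=603, ETA=I): rows 2, 11 → ShipID = 90, 90 ✓
(Container=592, ETA=J): row 3 → ShipID = 80 ✓
(Container=597, ETA=I): row 4 → ShipID = 89 ✓
(Container=597, ETA=J): row 6 → ShipID = 77 ✓
(Container=603, ETA=G): row 7 → ShipID = 79 ✓
(Container=592, ETA=I): row 8 → ShipID = 90 ✓
(Container=592, ETA=G): rows 9, 10 → ShipID = 83, 83 ✓
Every {Container, ETA} value is associated with a single ShipID value, so {Container, ETA} -> ShipID holds.

Yes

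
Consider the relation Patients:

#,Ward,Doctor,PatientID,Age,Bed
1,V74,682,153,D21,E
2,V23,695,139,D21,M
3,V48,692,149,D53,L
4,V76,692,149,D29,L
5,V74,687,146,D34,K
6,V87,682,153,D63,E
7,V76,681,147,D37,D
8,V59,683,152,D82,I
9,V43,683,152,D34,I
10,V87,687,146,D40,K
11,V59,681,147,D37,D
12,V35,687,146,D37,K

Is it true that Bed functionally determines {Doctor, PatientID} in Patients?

Yes

Bed=E: rows 1, 6 → {Doctor,PatientID} = (682, 153), (682, 153) ✓
Bed=M: row 2 → {Doctor,PatientID} = (695, 139) ✓
Bed=L: rows 3, 4 → {Doctor,PatientID} = (692, 149), (692, 149) ✓
Bed=K: rows 5, 10, 12 → {Doctor,PatientID} = (687, 146), (687, 146), (687, 146) ✓
Bed=D: rows 7, 11 → {Doctor,PatientID} = (681, 147), (681, 147) ✓
Bed=I: rows 8, 9 → {Doctor,PatientID} = (683, 152), (683, 152) ✓
Every Bed value is associated with a single {Doctor, PatientID} value, so Bed -> {Doctor, PatientID} holds.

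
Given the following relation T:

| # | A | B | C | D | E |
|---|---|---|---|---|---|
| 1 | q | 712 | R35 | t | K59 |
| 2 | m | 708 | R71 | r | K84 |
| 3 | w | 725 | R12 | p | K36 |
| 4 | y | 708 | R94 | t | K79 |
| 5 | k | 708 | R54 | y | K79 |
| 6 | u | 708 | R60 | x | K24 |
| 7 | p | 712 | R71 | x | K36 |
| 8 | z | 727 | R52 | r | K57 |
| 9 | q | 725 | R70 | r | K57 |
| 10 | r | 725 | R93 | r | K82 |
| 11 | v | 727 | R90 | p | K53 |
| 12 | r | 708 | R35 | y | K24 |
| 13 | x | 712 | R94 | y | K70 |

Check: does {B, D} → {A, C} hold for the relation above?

(B=712, D=t): row 1 → {A,C} = (q, R35) ✓
(B=708, D=r): row 2 → {A,C} = (m, R71) ✓
(B=725, D=p): row 3 → {A,C} = (w, R12) ✓
(B=708, D=t): row 4 → {A,C} = (y, R94) ✓
(B=708, D=y): rows 5, 12 → {A,C} takes values {(k, R54), (r, R35)} — violation
(B=708, D=x): row 6 → {A,C} = (u, R60) ✓
(B=712, D=x): row 7 → {A,C} = (p, R71) ✓
(B=727, D=r): row 8 → {A,C} = (z, R52) ✓
(B=725, D=r): rows 9, 10 → {A,C} takes values {(q, R70), (r, R93)} — violation
(B=727, D=p): row 11 → {A,C} = (v, R90) ✓
(B=712, D=y): row 13 → {A,C} = (x, R94) ✓
Two rows agree on {B, D} but differ on {A, C}, so {B, D} → {A, C} does not hold.

No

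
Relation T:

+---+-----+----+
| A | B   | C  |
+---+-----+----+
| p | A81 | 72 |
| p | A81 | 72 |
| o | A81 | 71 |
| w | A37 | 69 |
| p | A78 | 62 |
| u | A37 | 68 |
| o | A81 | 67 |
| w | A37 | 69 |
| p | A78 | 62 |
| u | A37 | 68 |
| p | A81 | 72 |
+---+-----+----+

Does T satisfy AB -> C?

No

(A=p, B=A81): 3 rows → C = 72, 72, 72 ✓
(A=o, B=A81): 2 rows → C takes values {71, 67} — violation
(A=w, B=A37): 2 rows → C = 69, 69 ✓
(A=p, B=A78): 2 rows → C = 62, 62 ✓
(A=u, B=A37): 2 rows → C = 68, 68 ✓
Two rows agree on AB but differ on C, so AB -> C does not hold.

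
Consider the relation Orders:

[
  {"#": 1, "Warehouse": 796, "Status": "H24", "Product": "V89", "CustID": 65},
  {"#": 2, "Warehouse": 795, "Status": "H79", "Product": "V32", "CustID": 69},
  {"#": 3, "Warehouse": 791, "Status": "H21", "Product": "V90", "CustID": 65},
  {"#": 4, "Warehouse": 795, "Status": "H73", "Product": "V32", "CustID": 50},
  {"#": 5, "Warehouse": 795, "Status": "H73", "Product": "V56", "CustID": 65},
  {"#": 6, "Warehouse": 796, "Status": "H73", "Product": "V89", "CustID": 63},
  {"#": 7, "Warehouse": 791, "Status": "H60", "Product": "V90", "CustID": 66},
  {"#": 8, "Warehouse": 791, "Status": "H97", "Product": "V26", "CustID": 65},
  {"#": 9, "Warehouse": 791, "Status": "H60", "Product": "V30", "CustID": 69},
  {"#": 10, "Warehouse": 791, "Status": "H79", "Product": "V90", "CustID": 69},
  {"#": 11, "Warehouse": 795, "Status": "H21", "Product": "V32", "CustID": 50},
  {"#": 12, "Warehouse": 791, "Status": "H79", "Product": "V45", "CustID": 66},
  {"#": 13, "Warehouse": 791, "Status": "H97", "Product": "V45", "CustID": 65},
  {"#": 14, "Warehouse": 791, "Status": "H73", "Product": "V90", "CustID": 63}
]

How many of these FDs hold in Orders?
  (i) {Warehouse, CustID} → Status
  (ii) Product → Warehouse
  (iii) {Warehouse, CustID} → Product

(i) {Warehouse, CustID} → Status: (Warehouse=791, CustID=65): rows 3, 8, 13 → Status takes values {H21, H97} — violation; (Warehouse=795, CustID=50): rows 4, 11 → Status takes values {H73, H21} — violation; (Warehouse=791, CustID=66): rows 7, 12 → Status takes values {H60, H79} — violation; (Warehouse=791, CustID=69): rows 9, 10 → Status takes values {H60, H79} — violation — fails.
(ii) Product → Warehouse: every LHS value maps to a single RHS value — holds.
(iii) {Warehouse, CustID} → Product: (Warehouse=791, CustID=65): rows 3, 8, 13 → Product takes values {V90, V26, V45} — violation; (Warehouse=791, CustID=66): rows 7, 12 → Product takes values {V90, V45} — violation; (Warehouse=791, CustID=69): rows 9, 10 → Product takes values {V30, V90} — violation — fails.
1 of the 3 dependencies holds.

1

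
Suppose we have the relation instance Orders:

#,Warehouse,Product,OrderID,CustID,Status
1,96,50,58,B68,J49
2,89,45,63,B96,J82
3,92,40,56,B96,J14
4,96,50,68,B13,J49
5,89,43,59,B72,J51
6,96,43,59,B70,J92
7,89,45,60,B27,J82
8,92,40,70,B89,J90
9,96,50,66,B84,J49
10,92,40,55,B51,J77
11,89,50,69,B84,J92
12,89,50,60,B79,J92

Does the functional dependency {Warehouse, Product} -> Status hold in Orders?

(Warehouse=96, Product=50): rows 1, 4, 9 → Status = J49, J49, J49 ✓
(Warehouse=89, Product=45): rows 2, 7 → Status = J82, J82 ✓
(Warehouse=92, Product=40): rows 3, 8, 10 → Status takes values {J14, J90, J77} — violation
(Warehouse=89, Product=43): row 5 → Status = J51 ✓
(Warehouse=96, Product=43): row 6 → Status = J92 ✓
(Warehouse=89, Product=50): rows 11, 12 → Status = J92, J92 ✓
Two rows agree on {Warehouse, Product} but differ on Status, so {Warehouse, Product} -> Status does not hold.

No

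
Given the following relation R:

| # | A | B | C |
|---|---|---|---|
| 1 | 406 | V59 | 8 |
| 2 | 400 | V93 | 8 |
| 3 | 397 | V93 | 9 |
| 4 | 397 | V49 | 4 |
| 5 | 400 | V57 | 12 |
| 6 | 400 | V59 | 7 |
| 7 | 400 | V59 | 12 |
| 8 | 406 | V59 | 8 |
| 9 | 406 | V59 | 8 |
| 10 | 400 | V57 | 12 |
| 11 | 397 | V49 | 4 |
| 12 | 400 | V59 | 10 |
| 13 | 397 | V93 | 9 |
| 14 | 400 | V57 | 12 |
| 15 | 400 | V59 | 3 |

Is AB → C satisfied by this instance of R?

No

(A=406, B=V59): rows 1, 8, 9 → C = 8, 8, 8 ✓
(A=400, B=V93): row 2 → C = 8 ✓
(A=397, B=V93): rows 3, 13 → C = 9, 9 ✓
(A=397, B=V49): rows 4, 11 → C = 4, 4 ✓
(A=400, B=V57): rows 5, 10, 14 → C = 12, 12, 12 ✓
(A=400, B=V59): rows 6, 7, 12, 15 → C takes values {7, 12, 10, 3} — violation
Two rows agree on AB but differ on C, so AB → C does not hold.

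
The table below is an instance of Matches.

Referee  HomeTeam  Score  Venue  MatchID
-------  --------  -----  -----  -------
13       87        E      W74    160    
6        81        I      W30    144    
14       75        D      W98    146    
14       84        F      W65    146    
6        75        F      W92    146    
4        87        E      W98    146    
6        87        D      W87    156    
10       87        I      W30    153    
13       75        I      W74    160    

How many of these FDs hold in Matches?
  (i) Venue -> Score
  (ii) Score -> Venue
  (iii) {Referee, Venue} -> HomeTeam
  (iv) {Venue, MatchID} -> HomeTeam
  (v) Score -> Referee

0

(i) Venue -> Score: Venue=W74: 2 rows → Score takes values {E, I} — violation; Venue=W98: 2 rows → Score takes values {D, E} — violation — fails.
(ii) Score -> Venue: Score=E: 2 rows → Venue takes values {W74, W98} — violation; Score=I: 3 rows → Venue takes values {W30, W74} — violation; Score=D: 2 rows → Venue takes values {W98, W87} — violation; Score=F: 2 rows → Venue takes values {W65, W92} — violation — fails.
(iii) {Referee, Venue} -> HomeTeam: (Referee=13, Venue=W74): 2 rows → HomeTeam takes values {87, 75} — violation — fails.
(iv) {Venue, MatchID} -> HomeTeam: (Venue=W74, MatchID=160): 2 rows → HomeTeam takes values {87, 75} — violation; (Venue=W98, MatchID=146): 2 rows → HomeTeam takes values {75, 87} — violation — fails.
(v) Score -> Referee: Score=E: 2 rows → Referee takes values {13, 4} — violation; Score=I: 3 rows → Referee takes values {6, 10, 13} — violation; Score=D: 2 rows → Referee takes values {14, 6} — violation; Score=F: 2 rows → Referee takes values {14, 6} — violation — fails.
None of the 5 dependencies hold.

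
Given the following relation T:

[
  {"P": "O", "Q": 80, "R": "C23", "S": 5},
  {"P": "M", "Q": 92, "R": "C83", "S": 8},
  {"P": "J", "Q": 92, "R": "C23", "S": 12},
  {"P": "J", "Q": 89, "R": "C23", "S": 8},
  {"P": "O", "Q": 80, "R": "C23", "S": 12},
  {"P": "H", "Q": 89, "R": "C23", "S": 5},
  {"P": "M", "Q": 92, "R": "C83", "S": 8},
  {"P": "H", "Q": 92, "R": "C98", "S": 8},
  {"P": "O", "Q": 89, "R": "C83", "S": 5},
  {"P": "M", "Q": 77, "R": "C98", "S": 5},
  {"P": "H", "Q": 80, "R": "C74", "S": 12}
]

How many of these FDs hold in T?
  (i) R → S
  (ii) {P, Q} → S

(i) R → S: R=C23: 5 rows → S takes values {5, 12, 8} — violation; R=C83: 3 rows → S takes values {8, 5} — violation; R=C98: 2 rows → S takes values {8, 5} — violation — fails.
(ii) {P, Q} → S: (P=O, Q=80): 2 rows → S takes values {5, 12} — violation — fails.
None of the 2 dependencies hold.

0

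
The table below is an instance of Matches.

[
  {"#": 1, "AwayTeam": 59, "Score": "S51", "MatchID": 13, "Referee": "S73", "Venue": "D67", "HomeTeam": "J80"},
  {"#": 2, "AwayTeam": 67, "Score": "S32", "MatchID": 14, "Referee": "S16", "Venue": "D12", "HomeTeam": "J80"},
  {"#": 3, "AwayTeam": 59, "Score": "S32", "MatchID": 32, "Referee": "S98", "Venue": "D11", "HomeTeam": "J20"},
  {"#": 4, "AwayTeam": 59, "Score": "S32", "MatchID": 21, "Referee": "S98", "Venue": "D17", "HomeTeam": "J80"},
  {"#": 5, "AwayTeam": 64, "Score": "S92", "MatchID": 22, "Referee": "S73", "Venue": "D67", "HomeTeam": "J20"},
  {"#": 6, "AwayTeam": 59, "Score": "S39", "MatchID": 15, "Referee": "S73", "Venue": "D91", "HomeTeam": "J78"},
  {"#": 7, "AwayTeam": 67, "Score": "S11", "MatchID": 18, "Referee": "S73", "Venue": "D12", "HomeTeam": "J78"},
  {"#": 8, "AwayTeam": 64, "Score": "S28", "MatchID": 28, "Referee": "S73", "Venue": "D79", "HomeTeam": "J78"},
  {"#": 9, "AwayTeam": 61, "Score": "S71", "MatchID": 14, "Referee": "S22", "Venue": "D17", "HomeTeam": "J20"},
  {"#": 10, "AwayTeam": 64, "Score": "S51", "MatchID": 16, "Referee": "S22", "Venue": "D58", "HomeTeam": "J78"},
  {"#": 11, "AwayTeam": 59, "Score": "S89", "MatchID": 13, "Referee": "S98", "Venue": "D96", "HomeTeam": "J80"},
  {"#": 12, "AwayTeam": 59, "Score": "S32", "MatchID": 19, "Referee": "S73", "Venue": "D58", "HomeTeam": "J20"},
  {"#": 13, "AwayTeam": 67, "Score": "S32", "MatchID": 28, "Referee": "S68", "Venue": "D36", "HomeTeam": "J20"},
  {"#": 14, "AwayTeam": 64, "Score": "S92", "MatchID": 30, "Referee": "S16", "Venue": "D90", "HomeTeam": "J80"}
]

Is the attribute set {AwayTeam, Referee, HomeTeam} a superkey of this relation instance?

No

Rows 4 and 11 have the same {AwayTeam, Referee, HomeTeam} value (AwayTeam=59, Referee=S98, HomeTeam=J80) but are distinct tuples, so {AwayTeam, Referee, HomeTeam} does not determine every attribute — not a superkey.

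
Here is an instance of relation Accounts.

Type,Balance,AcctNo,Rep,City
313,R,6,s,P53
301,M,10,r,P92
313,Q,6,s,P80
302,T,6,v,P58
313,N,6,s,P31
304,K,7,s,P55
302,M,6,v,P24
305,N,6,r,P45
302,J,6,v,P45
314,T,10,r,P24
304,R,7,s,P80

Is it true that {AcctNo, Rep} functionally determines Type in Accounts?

No

(AcctNo=6, Rep=s): 3 rows → Type = 313, 313, 313 ✓
(AcctNo=10, Rep=r): 2 rows → Type takes values {301, 314} — violation
(AcctNo=6, Rep=v): 3 rows → Type = 302, 302, 302 ✓
(AcctNo=7, Rep=s): 2 rows → Type = 304, 304 ✓
(AcctNo=6, Rep=r): 1 row → Type = 305 ✓
Two rows agree on {AcctNo, Rep} but differ on Type, so {AcctNo, Rep} -> Type does not hold.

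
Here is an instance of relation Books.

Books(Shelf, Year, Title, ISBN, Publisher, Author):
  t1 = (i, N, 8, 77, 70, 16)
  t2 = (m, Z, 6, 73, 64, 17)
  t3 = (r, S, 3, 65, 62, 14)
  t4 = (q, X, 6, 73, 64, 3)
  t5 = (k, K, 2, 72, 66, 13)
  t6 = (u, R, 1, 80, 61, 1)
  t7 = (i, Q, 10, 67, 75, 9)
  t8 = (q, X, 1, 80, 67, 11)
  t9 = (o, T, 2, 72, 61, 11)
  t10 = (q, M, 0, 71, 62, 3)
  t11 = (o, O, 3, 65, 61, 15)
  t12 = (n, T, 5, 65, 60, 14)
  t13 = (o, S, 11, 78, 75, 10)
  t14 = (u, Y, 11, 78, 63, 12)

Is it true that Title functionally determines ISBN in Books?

Title=8: row 1 → ISBN = 77 ✓
Title=6: rows 2, 4 → ISBN = 73, 73 ✓
Title=3: rows 3, 11 → ISBN = 65, 65 ✓
Title=2: rows 5, 9 → ISBN = 72, 72 ✓
Title=1: rows 6, 8 → ISBN = 80, 80 ✓
Title=10: row 7 → ISBN = 67 ✓
Title=0: row 10 → ISBN = 71 ✓
Title=5: row 12 → ISBN = 65 ✓
Title=11: rows 13, 14 → ISBN = 78, 78 ✓
Every Title value is associated with a single ISBN value, so Title -> ISBN holds.

Yes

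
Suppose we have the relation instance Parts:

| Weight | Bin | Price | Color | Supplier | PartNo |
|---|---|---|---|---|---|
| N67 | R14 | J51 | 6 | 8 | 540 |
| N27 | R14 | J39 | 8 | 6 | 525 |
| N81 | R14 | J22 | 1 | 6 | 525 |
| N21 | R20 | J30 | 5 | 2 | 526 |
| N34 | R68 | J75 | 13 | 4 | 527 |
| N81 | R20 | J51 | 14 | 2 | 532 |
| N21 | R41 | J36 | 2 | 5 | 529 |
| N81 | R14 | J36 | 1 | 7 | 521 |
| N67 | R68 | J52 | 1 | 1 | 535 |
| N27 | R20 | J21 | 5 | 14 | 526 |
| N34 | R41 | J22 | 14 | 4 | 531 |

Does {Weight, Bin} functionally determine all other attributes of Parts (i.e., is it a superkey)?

No

Two distinct rows share (Weight=N81, Bin=R14), so {Weight, Bin} does not determine every attribute — not a superkey.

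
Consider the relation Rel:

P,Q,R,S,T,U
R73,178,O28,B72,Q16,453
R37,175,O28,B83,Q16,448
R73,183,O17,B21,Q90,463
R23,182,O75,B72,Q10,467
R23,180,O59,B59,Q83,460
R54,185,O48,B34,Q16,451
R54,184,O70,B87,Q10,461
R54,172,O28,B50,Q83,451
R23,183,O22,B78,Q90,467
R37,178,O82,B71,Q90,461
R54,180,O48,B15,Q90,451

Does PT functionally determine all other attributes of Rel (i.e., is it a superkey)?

Yes

All 11 rows have distinct PT values, so PT → (all attributes) holds and PT is a superkey.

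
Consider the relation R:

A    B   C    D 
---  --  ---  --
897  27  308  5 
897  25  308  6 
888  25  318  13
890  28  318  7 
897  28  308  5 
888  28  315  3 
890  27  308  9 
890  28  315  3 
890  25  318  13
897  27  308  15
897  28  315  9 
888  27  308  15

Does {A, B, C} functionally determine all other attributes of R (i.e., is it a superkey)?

No

Two distinct rows share (A=897, B=27, C=308), so {A, B, C} does not determine every attribute — not a superkey.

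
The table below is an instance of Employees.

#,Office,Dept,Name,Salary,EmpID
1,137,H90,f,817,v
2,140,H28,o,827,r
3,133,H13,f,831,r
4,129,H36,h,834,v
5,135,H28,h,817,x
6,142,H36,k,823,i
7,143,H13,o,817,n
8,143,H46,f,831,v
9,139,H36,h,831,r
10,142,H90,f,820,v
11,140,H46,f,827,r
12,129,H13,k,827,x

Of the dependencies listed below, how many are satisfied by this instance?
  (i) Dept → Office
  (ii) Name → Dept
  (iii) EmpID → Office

(i) Dept → Office: Dept=H90: rows 1, 10 → Office takes values {137, 142} — violation; Dept=H28: rows 2, 5 → Office takes values {140, 135} — violation; Dept=H13: rows 3, 7, 12 → Office takes values {133, 143, 129} — violation; Dept=H36: rows 4, 6, 9 → Office takes values {129, 142, 139} — violation; Dept=H46: rows 8, 11 → Office takes values {143, 140} — violation — fails.
(ii) Name → Dept: Name=f: rows 1, 3, 8, 10, 11 → Dept takes values {H90, H13, H46} — violation; Name=o: rows 2, 7 → Dept takes values {H28, H13} — violation; Name=h: rows 4, 5, 9 → Dept takes values {H36, H28} — violation; Name=k: rows 6, 12 → Dept takes values {H36, H13} — violation — fails.
(iii) EmpID → Office: EmpID=v: rows 1, 4, 8, 10 → Office takes values {137, 129, 143, 142} — violation; EmpID=r: rows 2, 3, 9, 11 → Office takes values {140, 133, 139} — violation; EmpID=x: rows 5, 12 → Office takes values {135, 129} — violation — fails.
None of the 3 dependencies hold.

0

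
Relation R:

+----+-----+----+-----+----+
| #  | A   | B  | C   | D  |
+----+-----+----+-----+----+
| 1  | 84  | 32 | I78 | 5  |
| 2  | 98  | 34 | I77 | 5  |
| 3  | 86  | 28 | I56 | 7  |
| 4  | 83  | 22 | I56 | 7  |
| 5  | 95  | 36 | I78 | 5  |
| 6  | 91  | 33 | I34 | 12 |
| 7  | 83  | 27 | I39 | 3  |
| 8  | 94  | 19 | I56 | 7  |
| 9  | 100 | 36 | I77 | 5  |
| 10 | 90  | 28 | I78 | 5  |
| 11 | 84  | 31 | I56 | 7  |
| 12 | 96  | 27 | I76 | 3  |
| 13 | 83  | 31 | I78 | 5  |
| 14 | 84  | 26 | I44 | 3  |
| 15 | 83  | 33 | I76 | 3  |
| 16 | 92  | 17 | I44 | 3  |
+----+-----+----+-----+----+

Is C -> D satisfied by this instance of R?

Yes

C=I78: rows 1, 5, 10, 13 → D = 5, 5, 5, 5 ✓
C=I77: rows 2, 9 → D = 5, 5 ✓
C=I56: rows 3, 4, 8, 11 → D = 7, 7, 7, 7 ✓
C=I34: row 6 → D = 12 ✓
C=I39: row 7 → D = 3 ✓
C=I76: rows 12, 15 → D = 3, 3 ✓
C=I44: rows 14, 16 → D = 3, 3 ✓
Every C value is associated with a single D value, so C -> D holds.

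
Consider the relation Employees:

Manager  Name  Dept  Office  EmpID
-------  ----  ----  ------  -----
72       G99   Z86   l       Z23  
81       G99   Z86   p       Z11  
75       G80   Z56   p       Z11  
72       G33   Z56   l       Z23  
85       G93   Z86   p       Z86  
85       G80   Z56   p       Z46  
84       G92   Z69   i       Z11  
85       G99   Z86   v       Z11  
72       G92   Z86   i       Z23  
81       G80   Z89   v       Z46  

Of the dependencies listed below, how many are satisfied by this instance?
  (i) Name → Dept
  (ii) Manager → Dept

0

(i) Name → Dept: Name=G80: 3 rows → Dept takes values {Z56, Z89} — violation; Name=G92: 2 rows → Dept takes values {Z69, Z86} — violation — fails.
(ii) Manager → Dept: Manager=72: 3 rows → Dept takes values {Z86, Z56} — violation; Manager=81: 2 rows → Dept takes values {Z86, Z89} — violation; Manager=85: 3 rows → Dept takes values {Z86, Z56} — violation — fails.
None of the 2 dependencies hold.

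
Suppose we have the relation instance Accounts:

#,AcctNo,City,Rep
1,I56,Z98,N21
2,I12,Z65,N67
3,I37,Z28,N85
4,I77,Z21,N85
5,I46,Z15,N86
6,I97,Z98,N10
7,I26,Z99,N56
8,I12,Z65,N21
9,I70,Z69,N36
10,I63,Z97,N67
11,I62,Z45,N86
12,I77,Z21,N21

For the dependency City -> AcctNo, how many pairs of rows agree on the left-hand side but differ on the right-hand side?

1

City=Z98: violating pairs (1,6) — 1 pair.
City=Z65: all 2 rows agree on AcctNo — 0 pairs.
City=Z21: all 2 rows agree on AcctNo — 0 pairs.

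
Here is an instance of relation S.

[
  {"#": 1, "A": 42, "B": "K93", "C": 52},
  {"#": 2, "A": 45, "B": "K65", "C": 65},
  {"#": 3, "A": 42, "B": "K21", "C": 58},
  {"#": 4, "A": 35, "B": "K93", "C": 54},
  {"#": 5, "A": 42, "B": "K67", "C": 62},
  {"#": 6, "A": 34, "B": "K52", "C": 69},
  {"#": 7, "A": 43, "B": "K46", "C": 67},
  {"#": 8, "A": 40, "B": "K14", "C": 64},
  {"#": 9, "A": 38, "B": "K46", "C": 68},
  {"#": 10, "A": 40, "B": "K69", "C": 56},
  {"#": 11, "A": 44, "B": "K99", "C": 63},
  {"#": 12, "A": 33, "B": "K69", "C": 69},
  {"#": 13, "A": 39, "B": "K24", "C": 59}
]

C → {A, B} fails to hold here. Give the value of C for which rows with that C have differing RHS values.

C=52: row 1 → {A,B} = (42, K93) ✓
C=65: row 2 → {A,B} = (45, K65) ✓
C=58: row 3 → {A,B} = (42, K21) ✓
C=54: row 4 → {A,B} = (35, K93) ✓
C=62: row 5 → {A,B} = (42, K67) ✓
C=69: rows 6, 12 → {A,B} takes values {(34, K52), (33, K69)} — violation
C=67: row 7 → {A,B} = (43, K46) ✓
C=64: row 8 → {A,B} = (40, K14) ✓
C=68: row 9 → {A,B} = (38, K46) ✓
C=56: row 10 → {A,B} = (40, K69) ✓
C=63: row 11 → {A,B} = (44, K99) ✓
C=59: row 13 → {A,B} = (39, K24) ✓
The only C value with inconsistent RHS is C=69.

69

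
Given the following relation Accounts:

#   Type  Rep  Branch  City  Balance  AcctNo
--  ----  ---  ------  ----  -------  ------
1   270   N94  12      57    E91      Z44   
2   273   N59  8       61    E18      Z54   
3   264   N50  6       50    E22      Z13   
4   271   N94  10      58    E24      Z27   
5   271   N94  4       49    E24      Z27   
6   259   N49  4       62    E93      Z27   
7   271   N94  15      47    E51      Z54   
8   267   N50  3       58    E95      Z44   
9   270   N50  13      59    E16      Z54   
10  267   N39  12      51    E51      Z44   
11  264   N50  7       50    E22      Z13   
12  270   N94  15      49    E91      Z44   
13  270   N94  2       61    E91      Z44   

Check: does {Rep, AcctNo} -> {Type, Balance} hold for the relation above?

Yes

(Rep=N94, AcctNo=Z44): rows 1, 12, 13 → {Type,Balance} = (270, E91), (270, E91), (270, E91) ✓
(Rep=N59, AcctNo=Z54): row 2 → {Type,Balance} = (273, E18) ✓
(Rep=N50, AcctNo=Z13): rows 3, 11 → {Type,Balance} = (264, E22), (264, E22) ✓
(Rep=N94, AcctNo=Z27): rows 4, 5 → {Type,Balance} = (271, E24), (271, E24) ✓
(Rep=N49, AcctNo=Z27): row 6 → {Type,Balance} = (259, E93) ✓
(Rep=N94, AcctNo=Z54): row 7 → {Type,Balance} = (271, E51) ✓
(Rep=N50, AcctNo=Z44): row 8 → {Type,Balance} = (267, E95) ✓
(Rep=N50, AcctNo=Z54): row 9 → {Type,Balance} = (270, E16) ✓
(Rep=N39, AcctNo=Z44): row 10 → {Type,Balance} = (267, E51) ✓
Every {Rep, AcctNo} value is associated with a single {Type, Balance} value, so {Rep, AcctNo} -> {Type, Balance} holds.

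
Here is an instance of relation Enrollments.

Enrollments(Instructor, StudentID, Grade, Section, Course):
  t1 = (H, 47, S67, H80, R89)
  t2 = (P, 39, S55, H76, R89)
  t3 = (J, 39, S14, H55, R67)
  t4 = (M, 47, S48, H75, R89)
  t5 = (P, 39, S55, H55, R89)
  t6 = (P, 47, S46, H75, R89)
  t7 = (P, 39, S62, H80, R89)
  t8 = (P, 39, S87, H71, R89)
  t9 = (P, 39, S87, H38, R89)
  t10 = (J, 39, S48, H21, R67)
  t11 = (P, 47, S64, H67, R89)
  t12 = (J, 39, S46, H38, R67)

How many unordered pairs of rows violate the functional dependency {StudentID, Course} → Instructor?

(StudentID=47, Course=R89): violating pairs (1,4), (1,6), (1,11), (4,6), (4,11) — 5 pairs.
(StudentID=39, Course=R89): all 5 rows agree on Instructor — 0 pairs.
(StudentID=39, Course=R67): all 3 rows agree on Instructor — 0 pairs.

5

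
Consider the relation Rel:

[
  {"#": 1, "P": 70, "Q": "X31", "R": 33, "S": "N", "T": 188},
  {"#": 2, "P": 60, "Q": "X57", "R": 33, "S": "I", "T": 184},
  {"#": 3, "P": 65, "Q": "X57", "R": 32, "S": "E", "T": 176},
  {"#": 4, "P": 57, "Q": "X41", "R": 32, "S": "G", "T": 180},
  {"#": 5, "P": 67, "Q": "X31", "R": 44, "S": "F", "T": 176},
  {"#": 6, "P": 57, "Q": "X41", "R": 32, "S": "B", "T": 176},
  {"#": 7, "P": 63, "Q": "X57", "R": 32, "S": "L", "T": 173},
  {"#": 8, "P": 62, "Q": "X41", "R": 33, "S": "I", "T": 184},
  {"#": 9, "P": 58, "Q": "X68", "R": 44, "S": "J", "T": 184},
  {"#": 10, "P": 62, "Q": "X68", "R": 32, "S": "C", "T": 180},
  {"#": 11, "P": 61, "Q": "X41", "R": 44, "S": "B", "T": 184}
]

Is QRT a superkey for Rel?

Yes

All 11 rows have distinct QRT values, so QRT → (all attributes) holds and QRT is a superkey.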